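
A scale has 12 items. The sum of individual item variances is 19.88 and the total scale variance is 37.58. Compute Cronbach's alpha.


alpha = (k/(k-1)) * (1 - sum(si^2)/s_total^2)
= (12/11) * (1 - 19.88/37.58)
alpha = 0.5138

0.5138


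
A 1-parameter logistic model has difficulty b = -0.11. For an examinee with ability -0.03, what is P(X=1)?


theta - b = -0.03 - -0.11 = 0.08
exp(-(theta - b)) = exp(-0.08) = 0.9231
P = 1 / (1 + 0.9231)
P = 0.52

0.52


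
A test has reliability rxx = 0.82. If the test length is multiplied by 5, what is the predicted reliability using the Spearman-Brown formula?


r_new = (n * rxx) / (1 + (n-1) * rxx)
r_new = (5 * 0.82) / (1 + 4 * 0.82)
r_new = 4.1 / 4.28
r_new = 0.9579

0.9579


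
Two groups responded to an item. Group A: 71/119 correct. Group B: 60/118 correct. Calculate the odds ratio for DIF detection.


Odds_A = 71/48 = 1.4792
Odds_B = 60/58 = 1.0345
OR = Odds_A / Odds_B = 1.4792 / 1.0345
Exactly, OR = (71 * 58) / (48 * 60) = 4118 / 2880
OR = 1.4299

1.4299


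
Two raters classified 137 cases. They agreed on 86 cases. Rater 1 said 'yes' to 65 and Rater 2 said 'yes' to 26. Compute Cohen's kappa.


P_o = 86/137 = 0.627737
P_e = (65*26 + 72*111) / 18769 = 0.515851
kappa = (P_o - P_e) / (1 - P_e)
kappa = (0.627737 - 0.515851) / (1 - 0.515851)
kappa = 0.2311

0.2311


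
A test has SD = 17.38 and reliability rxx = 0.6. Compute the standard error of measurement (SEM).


SEM = SD * sqrt(1 - rxx)
SEM = 17.38 * sqrt(1 - 0.6)
SEM = 17.38 * sqrt(0.4) = 17.38 * 0.632456
SEM = 10.9921

10.9921


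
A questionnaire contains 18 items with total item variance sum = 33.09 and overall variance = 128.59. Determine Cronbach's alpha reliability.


alpha = (k/(k-1)) * (1 - sum(si^2)/s_total^2)
= (18/17) * (1 - 33.09/128.59)
alpha = 0.7864

0.7864


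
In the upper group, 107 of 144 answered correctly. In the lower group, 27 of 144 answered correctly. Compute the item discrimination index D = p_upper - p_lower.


p_upper = 107/144 = 0.7431
p_lower = 27/144 = 0.1875
D = 0.7431 - 0.1875 = 0.5556

0.5556


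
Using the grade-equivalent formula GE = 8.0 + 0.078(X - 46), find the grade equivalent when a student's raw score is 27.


raw - median = 27 - 46 = -19
slope * diff = 0.078 * -19 = -1.482
GE = 8.0 + -1.482
GE = 6.518

6.518


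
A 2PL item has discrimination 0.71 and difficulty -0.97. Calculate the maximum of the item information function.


For 2PL, max info at theta = b = -0.97
I_max = a^2 / 4 = 0.71^2 / 4
= 0.5041 / 4
I_max = 0.126

0.126


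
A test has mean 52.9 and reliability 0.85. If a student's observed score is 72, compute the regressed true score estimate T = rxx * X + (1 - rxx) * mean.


T_est = rxx * X + (1 - rxx) * mean
T_est = 0.85 * 72 + 0.15 * 52.9
T_est = 61.2 + 7.935
T_est = 69.135

69.135


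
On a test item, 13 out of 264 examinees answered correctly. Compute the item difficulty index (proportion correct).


Item difficulty p = number correct / total examinees
p = 13 / 264
p = 0.0492

0.0492


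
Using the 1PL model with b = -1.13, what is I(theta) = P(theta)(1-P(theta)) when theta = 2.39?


P = 1/(1+exp(-(2.39--1.13))) = 0.9713
I = P*(1-P) = 0.9713 * 0.0287
I = 0.0279

0.0279


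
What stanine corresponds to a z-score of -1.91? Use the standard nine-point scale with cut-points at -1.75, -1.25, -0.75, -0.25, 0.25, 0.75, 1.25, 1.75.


Stanine boundaries: [-1.75, -1.25, -0.75, -0.25, 0.25, 0.75, 1.25, 1.75]
z = -1.91
Check each boundary:
  z < -1.75
  z < -1.25
  z < -0.75
  z < -0.25
  z < 0.25
  z < 0.75
  z < 1.25
  z < 1.75
Highest qualifying boundary gives stanine = 1

1


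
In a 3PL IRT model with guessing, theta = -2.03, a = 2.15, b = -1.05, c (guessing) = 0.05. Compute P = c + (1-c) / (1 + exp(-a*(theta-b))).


logit = 2.15*(-2.03 - -1.05) = -2.107
P* = 1/(1 + exp(--2.107)) = 0.1084
P = 0.05 + (1 - 0.05) * 0.1084
P = 0.153

0.153


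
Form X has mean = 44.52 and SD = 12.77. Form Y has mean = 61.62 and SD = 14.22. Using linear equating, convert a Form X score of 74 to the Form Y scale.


slope = SD_Y / SD_X = 14.22 / 12.77 ~ 1.1135
intercept = mean_Y - slope * mean_X = 61.62 - (14.22 / 12.77) * 44.52 ~ 12.0449
Y = slope * X + intercept. To avoid rounding drift from the rounded slope/intercept, evaluate the equivalent form Y = mean_Y + SD_Y * (X - mean_X) / SD_X at full precision:
Y = 61.62 + 14.22 * (74 - 44.52) / 12.77
Y = 61.62 + 14.22 * 29.48 / 12.77
Y = 61.62 + 419.2056 / 12.77
Y = 61.62 + 32.8274
Y = 94.4474

94.4474


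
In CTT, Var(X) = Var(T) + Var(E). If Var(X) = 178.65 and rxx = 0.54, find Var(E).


var_true = rxx * var_obs = 0.54 * 178.65 = 96.471
var_error = var_obs - var_true
var_error = 178.65 - 96.471
var_error = 82.179

82.179


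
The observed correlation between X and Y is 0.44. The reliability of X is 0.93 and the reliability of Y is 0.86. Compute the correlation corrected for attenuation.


r_corrected = rxy / sqrt(rxx * ryy)
= 0.44 / sqrt(0.93 * 0.86)
= 0.44 / sqrt(0.7998)
= 0.44 / 0.894315
r_corrected = 0.492

0.492


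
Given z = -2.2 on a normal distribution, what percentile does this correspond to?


CDF(z) = 0.5 * (1 + erf(z/sqrt(2)))
erf(-1.5556) = -0.9722
CDF = 0.0139
Percentile rank = 0.0139 * 100 = 1.39

1.39


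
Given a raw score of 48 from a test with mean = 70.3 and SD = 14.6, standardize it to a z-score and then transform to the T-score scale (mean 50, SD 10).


z = (X - mean) / SD = (48 - 70.3) / 14.6
z = -22.3 / 14.6
z = -1.5274
T-score = T = 50 + 10z
Carry z at full precision (z = -22.3 / 14.6) into the conversion:
T-score = 50 + 10 * (-22.3 / 14.6) = 50 + -223 / 14.6
T-score = 50 + -15.274
T-score = 34.726

34.726


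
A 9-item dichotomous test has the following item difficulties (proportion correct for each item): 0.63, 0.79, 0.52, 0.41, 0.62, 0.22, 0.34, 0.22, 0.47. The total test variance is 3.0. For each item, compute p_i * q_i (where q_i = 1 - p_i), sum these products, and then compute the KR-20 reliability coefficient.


For each item, compute p_i * q_i:
  Item 1: 0.63 * 0.37 = 0.2331
  Item 2: 0.79 * 0.21 = 0.1659
  Item 3: 0.52 * 0.48 = 0.2496
  Item 4: 0.41 * 0.59 = 0.2419
  Item 5: 0.62 * 0.38 = 0.2356
  Item 6: 0.22 * 0.78 = 0.1716
  Item 7: 0.34 * 0.66 = 0.2244
  Item 8: 0.22 * 0.78 = 0.1716
  Item 9: 0.47 * 0.53 = 0.2491
Sum(p_i * q_i) = 0.2331 + 0.1659 + 0.2496 + 0.2419 + 0.2356 + 0.1716 + 0.2244 + 0.1716 + 0.2491 = 1.9428
KR-20 = (k/(k-1)) * (1 - Sum(p_i*q_i) / Var_total)
= (9/8) * (1 - 1.9428/3.0)
= 1.125 * 0.3524
KR-20 = 0.3964

0.3964


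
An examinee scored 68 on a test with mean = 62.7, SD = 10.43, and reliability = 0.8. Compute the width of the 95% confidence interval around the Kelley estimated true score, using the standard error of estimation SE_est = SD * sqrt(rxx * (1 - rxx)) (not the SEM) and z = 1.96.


True score estimate = 0.8*68 + 0.2*62.7 = 66.94
SE_est = SD * sqrt(rxx * (1 - rxx)) = 10.43 * sqrt(0.8 * 0.2) = 10.43 * sqrt(0.16) = 4.172
CI = T_est +/- z * SE_est, so width = 2 * z * SE_est = 2 * 1.96 * 4.172
Width = 16.3542

16.3542


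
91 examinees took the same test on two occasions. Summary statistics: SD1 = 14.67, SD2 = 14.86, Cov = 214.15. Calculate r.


r = cov(X,Y) / (SD_X * SD_Y)
r = 214.15 / (14.67 * 14.86)
r = 214.15 / 217.9962
r = 0.9824

0.9824


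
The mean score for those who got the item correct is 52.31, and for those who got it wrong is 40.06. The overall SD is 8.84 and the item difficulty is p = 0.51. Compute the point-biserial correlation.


q = 1 - p = 0.49
rpb = ((M1 - M0) / SD) * sqrt(p * q)
rpb = ((52.31 - 40.06) / 8.84) * sqrt(0.51 * 0.49)
rpb = 0.6927

0.6927


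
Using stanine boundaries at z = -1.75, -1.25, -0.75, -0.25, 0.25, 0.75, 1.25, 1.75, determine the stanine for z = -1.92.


Stanine boundaries: [-1.75, -1.25, -0.75, -0.25, 0.25, 0.75, 1.25, 1.75]
z = -1.92
Check each boundary:
  z < -1.75
  z < -1.25
  z < -0.75
  z < -0.25
  z < 0.25
  z < 0.75
  z < 1.25
  z < 1.75
Highest qualifying boundary gives stanine = 1

1


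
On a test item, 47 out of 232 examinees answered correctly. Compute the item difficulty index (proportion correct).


Item difficulty p = number correct / total examinees
p = 47 / 232
p = 0.2026

0.2026


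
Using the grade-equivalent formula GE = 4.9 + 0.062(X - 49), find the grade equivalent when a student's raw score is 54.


raw - median = 54 - 49 = 5
slope * diff = 0.062 * 5 = 0.31
GE = 4.9 + 0.31
GE = 5.21

5.21


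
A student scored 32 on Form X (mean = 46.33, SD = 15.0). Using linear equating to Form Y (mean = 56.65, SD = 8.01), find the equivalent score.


slope = SD_Y / SD_X = 8.01 / 15.0 ~ 0.534
intercept = mean_Y - slope * mean_X = 56.65 - (8.01 / 15.0) * 46.33 ~ 31.9098
Y = slope * X + intercept. To avoid rounding drift from the rounded slope/intercept, evaluate the equivalent form Y = mean_Y + SD_Y * (X - mean_X) / SD_X at full precision:
Y = 56.65 + 8.01 * (32 - 46.33) / 15.0
Y = 56.65 - 8.01 * 14.33 / 15.0
Y = 56.65 - 114.7833 / 15.0
Y = 56.65 - 7.6522
Y = 48.9978

48.9978


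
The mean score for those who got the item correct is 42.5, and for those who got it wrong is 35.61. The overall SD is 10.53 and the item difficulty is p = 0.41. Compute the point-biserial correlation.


q = 1 - p = 0.59
rpb = ((M1 - M0) / SD) * sqrt(p * q)
rpb = ((42.5 - 35.61) / 10.53) * sqrt(0.41 * 0.59)
rpb = 0.3218

0.3218


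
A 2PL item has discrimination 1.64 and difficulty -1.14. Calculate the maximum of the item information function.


For 2PL, max info at theta = b = -1.14
I_max = a^2 / 4 = 1.64^2 / 4
= 2.6896 / 4
I_max = 0.6724

0.6724


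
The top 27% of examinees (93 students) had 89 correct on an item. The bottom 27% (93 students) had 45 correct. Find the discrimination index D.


p_upper = 89/93 = 0.957
p_lower = 45/93 = 0.4839
D = 0.957 - 0.4839 = 0.4731

0.4731


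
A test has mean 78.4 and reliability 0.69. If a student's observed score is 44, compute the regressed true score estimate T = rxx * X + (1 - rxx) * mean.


T_est = rxx * X + (1 - rxx) * mean
T_est = 0.69 * 44 + 0.31 * 78.4
T_est = 30.36 + 24.304
T_est = 54.664

54.664


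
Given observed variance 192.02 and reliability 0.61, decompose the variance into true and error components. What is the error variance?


var_true = rxx * var_obs = 0.61 * 192.02 = 117.1322
var_error = var_obs - var_true
var_error = 192.02 - 117.1322
var_error = 74.8878

74.8878


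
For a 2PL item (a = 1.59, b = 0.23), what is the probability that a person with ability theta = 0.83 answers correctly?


a*(theta - b) = 1.59 * (0.83 - 0.23) = 0.954
exp(-0.954) = 0.3852
P = 1 / (1 + 0.3852)
P = 0.7219

0.7219


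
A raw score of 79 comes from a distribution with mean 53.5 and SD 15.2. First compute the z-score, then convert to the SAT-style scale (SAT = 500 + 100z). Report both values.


z = (X - mean) / SD = (79 - 53.5) / 15.2
z = 25.5 / 15.2
z = 1.6776
SAT-scale = SAT = 500 + 100z
Carry z at full precision (z = 25.5 / 15.2) into the conversion:
SAT-scale = 500 + 100 * (25.5 / 15.2) = 500 + 2550 / 15.2
SAT-scale = 500 + 167.7632
SAT-scale = 667.7632

667.7632


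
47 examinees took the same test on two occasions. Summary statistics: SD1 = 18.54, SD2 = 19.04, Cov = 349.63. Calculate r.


r = cov(X,Y) / (SD_X * SD_Y)
r = 349.63 / (18.54 * 19.04)
r = 349.63 / 353.0016
r = 0.9904

0.9904


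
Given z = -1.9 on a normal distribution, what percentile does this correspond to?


CDF(z) = 0.5 * (1 + erf(z/sqrt(2)))
erf(-1.3435) = -0.9426
CDF = 0.0287
Percentile rank = 0.0287 * 100 = 2.87

2.87


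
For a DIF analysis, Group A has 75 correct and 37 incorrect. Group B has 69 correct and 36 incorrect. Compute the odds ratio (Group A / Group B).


Odds_A = 75/37 = 2.027
Odds_B = 69/36 = 1.9167
OR = Odds_A / Odds_B = 2.027 / 1.9167
Exactly, OR = (75 * 36) / (37 * 69) = 2700 / 2553
OR = 1.0576

1.0576


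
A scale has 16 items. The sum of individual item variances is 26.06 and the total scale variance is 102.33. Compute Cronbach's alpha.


alpha = (k/(k-1)) * (1 - sum(si^2)/s_total^2)
= (16/15) * (1 - 26.06/102.33)
alpha = 0.795

0.795


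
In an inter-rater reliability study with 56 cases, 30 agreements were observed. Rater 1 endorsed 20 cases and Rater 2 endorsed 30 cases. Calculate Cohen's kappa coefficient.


P_o = 30/56 = 0.535714
P_e = (20*30 + 36*26) / 3136 = 0.489796
kappa = (P_o - P_e) / (1 - P_e)
kappa = (0.535714 - 0.489796) / (1 - 0.489796)
kappa = 0.09

0.09


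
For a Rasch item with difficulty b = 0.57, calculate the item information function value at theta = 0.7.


P = 1/(1+exp(-(0.7-0.57))) = 0.5325
I = P*(1-P) = 0.5325 * 0.4675
I = 0.2489

0.2489


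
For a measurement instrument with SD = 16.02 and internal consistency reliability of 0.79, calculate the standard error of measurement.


SEM = SD * sqrt(1 - rxx)
SEM = 16.02 * sqrt(1 - 0.79)
SEM = 16.02 * sqrt(0.21) = 16.02 * 0.458258
SEM = 7.3413

7.3413


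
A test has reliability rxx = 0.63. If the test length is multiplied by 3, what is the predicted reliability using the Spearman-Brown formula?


r_new = (n * rxx) / (1 + (n-1) * rxx)
r_new = (3 * 0.63) / (1 + 2 * 0.63)
r_new = 1.89 / 2.26
r_new = 0.8363

0.8363


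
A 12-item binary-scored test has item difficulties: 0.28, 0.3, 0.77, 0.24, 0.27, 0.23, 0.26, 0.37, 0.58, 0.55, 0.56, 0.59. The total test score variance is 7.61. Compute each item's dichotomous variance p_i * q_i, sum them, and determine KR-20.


For each item, compute p_i * q_i:
  Item 1: 0.28 * 0.72 = 0.2016
  Item 2: 0.3 * 0.7 = 0.21
  Item 3: 0.77 * 0.23 = 0.1771
  Item 4: 0.24 * 0.76 = 0.1824
  Item 5: 0.27 * 0.73 = 0.1971
  Item 6: 0.23 * 0.77 = 0.1771
  Item 7: 0.26 * 0.74 = 0.1924
  Item 8: 0.37 * 0.63 = 0.2331
  Item 9: 0.58 * 0.42 = 0.2436
  Item 10: 0.55 * 0.45 = 0.2475
  Item 11: 0.56 * 0.44 = 0.2464
  Item 12: 0.59 * 0.41 = 0.2419
Sum(p_i * q_i) = 0.2016 + 0.21 + 0.1771 + 0.1824 + 0.1971 + 0.1771 + 0.1924 + 0.2331 + 0.2436 + 0.2475 + 0.2464 + 0.2419 = 2.5502
KR-20 = (k/(k-1)) * (1 - Sum(p_i*q_i) / Var_total)
= (12/11) * (1 - 2.5502/7.61)
= 1.0909 * 0.6649
KR-20 = 0.7253

0.7253


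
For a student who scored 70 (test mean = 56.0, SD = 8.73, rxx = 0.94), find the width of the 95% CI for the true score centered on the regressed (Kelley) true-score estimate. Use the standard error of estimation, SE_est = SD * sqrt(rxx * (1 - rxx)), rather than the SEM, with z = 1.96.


True score estimate = 0.94*70 + 0.06*56.0 = 69.16
SE_est = SD * sqrt(rxx * (1 - rxx)) = 8.73 * sqrt(0.94 * 0.06) = 8.73 * sqrt(0.0564) = 2.07326
CI = T_est +/- z * SE_est, so width = 2 * z * SE_est = 2 * 1.96 * 2.07326
Width = 8.1272

8.1272


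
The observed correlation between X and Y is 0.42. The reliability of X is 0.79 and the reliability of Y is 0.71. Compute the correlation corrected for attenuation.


r_corrected = rxy / sqrt(rxx * ryy)
= 0.42 / sqrt(0.79 * 0.71)
= 0.42 / sqrt(0.5609)
= 0.42 / 0.748933
r_corrected = 0.5608

0.5608


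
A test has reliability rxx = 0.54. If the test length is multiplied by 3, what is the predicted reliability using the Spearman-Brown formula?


r_new = (n * rxx) / (1 + (n-1) * rxx)
r_new = (3 * 0.54) / (1 + 2 * 0.54)
r_new = 1.62 / 2.08
r_new = 0.7788

0.7788


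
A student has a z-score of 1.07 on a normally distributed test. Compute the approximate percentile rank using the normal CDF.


CDF(z) = 0.5 * (1 + erf(z/sqrt(2)))
erf(0.7566) = 0.7154
CDF = 0.8577
Percentile rank = 0.8577 * 100 = 85.77

85.77


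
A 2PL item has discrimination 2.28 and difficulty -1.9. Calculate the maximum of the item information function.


For 2PL, max info at theta = b = -1.9
I_max = a^2 / 4 = 2.28^2 / 4
= 5.1984 / 4
I_max = 1.2996

1.2996


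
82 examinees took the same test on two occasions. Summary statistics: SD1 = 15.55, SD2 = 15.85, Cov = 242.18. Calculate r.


r = cov(X,Y) / (SD_X * SD_Y)
r = 242.18 / (15.55 * 15.85)
r = 242.18 / 246.4675
r = 0.9826

0.9826


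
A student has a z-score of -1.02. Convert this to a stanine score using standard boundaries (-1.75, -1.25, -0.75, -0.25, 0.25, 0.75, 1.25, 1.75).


Stanine boundaries: [-1.75, -1.25, -0.75, -0.25, 0.25, 0.75, 1.25, 1.75]
z = -1.02
Check each boundary:
  z >= -1.75 -> could be stanine 2
  z >= -1.25 -> could be stanine 3
  z < -0.75
  z < -0.25
  z < 0.25
  z < 0.75
  z < 1.25
  z < 1.75
Highest qualifying boundary gives stanine = 3

3


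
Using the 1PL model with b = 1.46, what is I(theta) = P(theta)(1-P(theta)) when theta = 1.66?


P = 1/(1+exp(-(1.66-1.46))) = 0.5498
I = P*(1-P) = 0.5498 * 0.4502
I = 0.2475

0.2475


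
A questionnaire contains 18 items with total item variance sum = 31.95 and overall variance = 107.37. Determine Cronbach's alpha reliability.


alpha = (k/(k-1)) * (1 - sum(si^2)/s_total^2)
= (18/17) * (1 - 31.95/107.37)
alpha = 0.7438

0.7438


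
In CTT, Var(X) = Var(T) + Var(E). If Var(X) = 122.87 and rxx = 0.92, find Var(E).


var_true = rxx * var_obs = 0.92 * 122.87 = 113.0404
var_error = var_obs - var_true
var_error = 122.87 - 113.0404
var_error = 9.8296

9.8296


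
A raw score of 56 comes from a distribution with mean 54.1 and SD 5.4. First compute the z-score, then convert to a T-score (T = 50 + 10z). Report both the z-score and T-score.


z = (X - mean) / SD = (56 - 54.1) / 5.4
z = 1.9 / 5.4
z = 0.3519
T-score = T = 50 + 10z
Carry z at full precision (z = 1.9 / 5.4) into the conversion:
T-score = 50 + 10 * (1.9 / 5.4) = 50 + 19 / 5.4
T-score = 50 + 3.5185
T-score = 53.5185

53.5185


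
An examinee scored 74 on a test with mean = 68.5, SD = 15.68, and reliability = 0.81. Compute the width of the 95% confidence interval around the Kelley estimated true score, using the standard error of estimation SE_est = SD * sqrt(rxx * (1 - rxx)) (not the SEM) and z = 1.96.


True score estimate = 0.81*74 + 0.19*68.5 = 72.955
SE_est = SD * sqrt(rxx * (1 - rxx)) = 15.68 * sqrt(0.81 * 0.19) = 15.68 * sqrt(0.1539) = 6.151278
CI = T_est +/- z * SE_est, so width = 2 * z * SE_est = 2 * 1.96 * 6.151278
Width = 24.113

24.113


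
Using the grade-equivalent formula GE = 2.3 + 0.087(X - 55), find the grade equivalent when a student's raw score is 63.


raw - median = 63 - 55 = 8
slope * diff = 0.087 * 8 = 0.696
GE = 2.3 + 0.696
GE = 2.996

2.996


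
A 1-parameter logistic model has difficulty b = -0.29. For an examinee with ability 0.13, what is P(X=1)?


theta - b = 0.13 - -0.29 = 0.42
exp(-(theta - b)) = exp(-0.42) = 0.657
P = 1 / (1 + 0.657)
P = 0.6035

0.6035


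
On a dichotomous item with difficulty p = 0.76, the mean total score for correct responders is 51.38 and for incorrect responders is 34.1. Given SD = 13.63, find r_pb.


q = 1 - p = 0.24
rpb = ((M1 - M0) / SD) * sqrt(p * q)
rpb = ((51.38 - 34.1) / 13.63) * sqrt(0.76 * 0.24)
rpb = 0.5415

0.5415


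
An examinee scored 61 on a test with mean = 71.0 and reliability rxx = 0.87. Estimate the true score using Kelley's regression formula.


T_est = rxx * X + (1 - rxx) * mean
T_est = 0.87 * 61 + 0.13 * 71.0
T_est = 53.07 + 9.23
T_est = 62.3

62.3


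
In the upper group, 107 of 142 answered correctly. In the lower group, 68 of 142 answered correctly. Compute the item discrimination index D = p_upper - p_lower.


p_upper = 107/142 = 0.7535
p_lower = 68/142 = 0.4789
D = 0.7535 - 0.4789 = 0.2746

0.2746


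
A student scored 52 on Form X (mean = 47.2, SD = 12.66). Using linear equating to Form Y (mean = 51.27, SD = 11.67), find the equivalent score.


slope = SD_Y / SD_X = 11.67 / 12.66 ~ 0.9218
intercept = mean_Y - slope * mean_X = 51.27 - (11.67 / 12.66) * 47.2 ~ 7.761
Y = slope * X + intercept. To avoid rounding drift from the rounded slope/intercept, evaluate the equivalent form Y = mean_Y + SD_Y * (X - mean_X) / SD_X at full precision:
Y = 51.27 + 11.67 * (52 - 47.2) / 12.66
Y = 51.27 + 11.67 * 4.8 / 12.66
Y = 51.27 + 56.016 / 12.66
Y = 51.27 + 4.4246
Y = 55.6946

55.6946


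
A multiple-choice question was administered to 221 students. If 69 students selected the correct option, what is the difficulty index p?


Item difficulty p = number correct / total examinees
p = 69 / 221
p = 0.3122

0.3122


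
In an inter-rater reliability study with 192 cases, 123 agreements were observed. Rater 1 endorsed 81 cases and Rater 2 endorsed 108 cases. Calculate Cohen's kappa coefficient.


P_o = 123/192 = 0.640625
P_e = (81*108 + 111*84) / 36864 = 0.490234
kappa = (P_o - P_e) / (1 - P_e)
kappa = (0.640625 - 0.490234) / (1 - 0.490234)
kappa = 0.295

0.295


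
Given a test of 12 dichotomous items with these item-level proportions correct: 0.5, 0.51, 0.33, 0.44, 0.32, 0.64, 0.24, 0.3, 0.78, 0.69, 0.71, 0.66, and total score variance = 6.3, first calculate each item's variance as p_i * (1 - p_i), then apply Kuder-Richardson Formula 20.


For each item, compute p_i * q_i:
  Item 1: 0.5 * 0.5 = 0.25
  Item 2: 0.51 * 0.49 = 0.2499
  Item 3: 0.33 * 0.67 = 0.2211
  Item 4: 0.44 * 0.56 = 0.2464
  Item 5: 0.32 * 0.68 = 0.2176
  Item 6: 0.64 * 0.36 = 0.2304
  Item 7: 0.24 * 0.76 = 0.1824
  Item 8: 0.3 * 0.7 = 0.21
  Item 9: 0.78 * 0.22 = 0.1716
  Item 10: 0.69 * 0.31 = 0.2139
  Item 11: 0.71 * 0.29 = 0.2059
  Item 12: 0.66 * 0.34 = 0.2244
Sum(p_i * q_i) = 0.25 + 0.2499 + 0.2211 + 0.2464 + 0.2176 + 0.2304 + 0.1824 + 0.21 + 0.1716 + 0.2139 + 0.2059 + 0.2244 = 2.6236
KR-20 = (k/(k-1)) * (1 - Sum(p_i*q_i) / Var_total)
= (12/11) * (1 - 2.6236/6.3)
= 1.0909 * 0.5836
KR-20 = 0.6366

0.6366


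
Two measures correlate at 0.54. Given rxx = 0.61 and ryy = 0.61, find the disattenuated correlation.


r_corrected = rxy / sqrt(rxx * ryy)
= 0.54 / sqrt(0.61 * 0.61)
= 0.54 / sqrt(0.3721)
= 0.54 / 0.61
r_corrected = 0.8852

0.8852


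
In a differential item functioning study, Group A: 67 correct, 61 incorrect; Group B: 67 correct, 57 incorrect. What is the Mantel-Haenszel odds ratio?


Odds_A = 67/61 = 1.0984
Odds_B = 67/57 = 1.1754
OR = Odds_A / Odds_B = 1.0984 / 1.1754
Exactly, OR = (67 * 57) / (61 * 67) = 3819 / 4087
OR = 0.9344

0.9344


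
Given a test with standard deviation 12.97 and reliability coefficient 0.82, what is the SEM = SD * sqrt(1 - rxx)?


SEM = SD * sqrt(1 - rxx)
SEM = 12.97 * sqrt(1 - 0.82)
SEM = 12.97 * sqrt(0.18) = 12.97 * 0.424264
SEM = 5.5027

5.5027


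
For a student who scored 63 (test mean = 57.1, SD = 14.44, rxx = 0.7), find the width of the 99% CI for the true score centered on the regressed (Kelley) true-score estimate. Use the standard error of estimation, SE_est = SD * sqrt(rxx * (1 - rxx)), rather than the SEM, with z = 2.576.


True score estimate = 0.7*63 + 0.3*57.1 = 61.23
SE_est = SD * sqrt(rxx * (1 - rxx)) = 14.44 * sqrt(0.7 * 0.3) = 14.44 * sqrt(0.21) = 6.617239
CI = T_est +/- z * SE_est, so width = 2 * z * SE_est = 2 * 2.576 * 6.617239
Width = 34.092

34.092


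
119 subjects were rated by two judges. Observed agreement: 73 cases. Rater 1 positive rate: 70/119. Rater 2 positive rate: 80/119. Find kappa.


P_o = 73/119 = 0.613445
P_e = (70*80 + 49*39) / 14161 = 0.5304
kappa = (P_o - P_e) / (1 - P_e)
kappa = (0.613445 - 0.5304) / (1 - 0.5304)
kappa = 0.1768

0.1768


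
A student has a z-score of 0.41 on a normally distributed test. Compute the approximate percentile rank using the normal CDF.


CDF(z) = 0.5 * (1 + erf(z/sqrt(2)))
erf(0.2899) = 0.3182
CDF = 0.6591
Percentile rank = 0.6591 * 100 = 65.91

65.91


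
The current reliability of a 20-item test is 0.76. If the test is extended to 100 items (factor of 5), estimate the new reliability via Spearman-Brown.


r_new = (n * rxx) / (1 + (n-1) * rxx)
r_new = (5 * 0.76) / (1 + 4 * 0.76)
r_new = 3.8 / 4.04
r_new = 0.9406

0.9406


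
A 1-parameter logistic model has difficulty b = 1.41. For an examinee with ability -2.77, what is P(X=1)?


theta - b = -2.77 - 1.41 = -4.18
exp(-(theta - b)) = exp(4.18) = 65.3659
P = 1 / (1 + 65.3659)
P = 0.0151

0.0151


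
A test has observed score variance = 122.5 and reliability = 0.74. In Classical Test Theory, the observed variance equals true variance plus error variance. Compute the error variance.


var_true = rxx * var_obs = 0.74 * 122.5 = 90.65
var_error = var_obs - var_true
var_error = 122.5 - 90.65
var_error = 31.85

31.85


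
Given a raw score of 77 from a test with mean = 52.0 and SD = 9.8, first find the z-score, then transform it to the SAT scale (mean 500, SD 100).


z = (X - mean) / SD = (77 - 52.0) / 9.8
z = 25.0 / 9.8
z = 2.551
SAT-scale = SAT = 500 + 100z
Carry z at full precision (z = 25.0 / 9.8) into the conversion:
SAT-scale = 500 + 100 * (25.0 / 9.8) = 500 + 2500 / 9.8
SAT-scale = 500 + 255.102
SAT-scale = 755.102

755.102


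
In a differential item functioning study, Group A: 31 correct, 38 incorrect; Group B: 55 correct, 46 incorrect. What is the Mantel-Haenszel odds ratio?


Odds_A = 31/38 = 0.8158
Odds_B = 55/46 = 1.1957
OR = Odds_A / Odds_B = 0.8158 / 1.1957
Exactly, OR = (31 * 46) / (38 * 55) = 1426 / 2090
OR = 0.6823

0.6823


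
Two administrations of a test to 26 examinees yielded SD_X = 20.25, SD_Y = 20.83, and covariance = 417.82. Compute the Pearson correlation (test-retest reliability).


r = cov(X,Y) / (SD_X * SD_Y)
r = 417.82 / (20.25 * 20.83)
r = 417.82 / 421.8075
r = 0.9905

0.9905


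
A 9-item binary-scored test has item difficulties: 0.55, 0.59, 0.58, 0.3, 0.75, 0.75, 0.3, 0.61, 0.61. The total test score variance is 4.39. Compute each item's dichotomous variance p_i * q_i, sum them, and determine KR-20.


For each item, compute p_i * q_i:
  Item 1: 0.55 * 0.45 = 0.2475
  Item 2: 0.59 * 0.41 = 0.2419
  Item 3: 0.58 * 0.42 = 0.2436
  Item 4: 0.3 * 0.7 = 0.21
  Item 5: 0.75 * 0.25 = 0.1875
  Item 6: 0.75 * 0.25 = 0.1875
  Item 7: 0.3 * 0.7 = 0.21
  Item 8: 0.61 * 0.39 = 0.2379
  Item 9: 0.61 * 0.39 = 0.2379
Sum(p_i * q_i) = 0.2475 + 0.2419 + 0.2436 + 0.21 + 0.1875 + 0.1875 + 0.21 + 0.2379 + 0.2379 = 2.0038
KR-20 = (k/(k-1)) * (1 - Sum(p_i*q_i) / Var_total)
= (9/8) * (1 - 2.0038/4.39)
= 1.125 * 0.5436
KR-20 = 0.6115

0.6115


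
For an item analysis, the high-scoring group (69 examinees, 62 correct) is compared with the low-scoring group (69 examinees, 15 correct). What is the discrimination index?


p_upper = 62/69 = 0.8986
p_lower = 15/69 = 0.2174
D = 0.8986 - 0.2174 = 0.6812

0.6812


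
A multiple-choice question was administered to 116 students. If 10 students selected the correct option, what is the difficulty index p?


Item difficulty p = number correct / total examinees
p = 10 / 116
p = 0.0862

0.0862


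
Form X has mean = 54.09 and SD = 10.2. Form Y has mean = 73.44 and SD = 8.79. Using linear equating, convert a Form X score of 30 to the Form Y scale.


slope = SD_Y / SD_X = 8.79 / 10.2 ~ 0.8618
intercept = mean_Y - slope * mean_X = 73.44 - (8.79 / 10.2) * 54.09 ~ 26.8271
Y = slope * X + intercept. To avoid rounding drift from the rounded slope/intercept, evaluate the equivalent form Y = mean_Y + SD_Y * (X - mean_X) / SD_X at full precision:
Y = 73.44 + 8.79 * (30 - 54.09) / 10.2
Y = 73.44 - 8.79 * 24.09 / 10.2
Y = 73.44 - 211.7511 / 10.2
Y = 73.44 - 20.7599
Y = 52.6801

52.6801


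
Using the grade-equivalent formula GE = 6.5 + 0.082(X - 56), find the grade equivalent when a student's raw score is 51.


raw - median = 51 - 56 = -5
slope * diff = 0.082 * -5 = -0.41
GE = 6.5 + -0.41
GE = 6.09

6.09


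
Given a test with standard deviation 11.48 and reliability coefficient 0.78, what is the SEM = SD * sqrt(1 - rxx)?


SEM = SD * sqrt(1 - rxx)
SEM = 11.48 * sqrt(1 - 0.78)
SEM = 11.48 * sqrt(0.22) = 11.48 * 0.469042
SEM = 5.3846

5.3846


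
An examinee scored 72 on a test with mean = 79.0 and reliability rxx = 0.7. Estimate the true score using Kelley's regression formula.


T_est = rxx * X + (1 - rxx) * mean
T_est = 0.7 * 72 + 0.3 * 79.0
T_est = 50.4 + 23.7
T_est = 74.1

74.1


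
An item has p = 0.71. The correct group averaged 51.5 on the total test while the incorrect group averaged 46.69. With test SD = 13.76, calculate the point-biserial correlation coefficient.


q = 1 - p = 0.29
rpb = ((M1 - M0) / SD) * sqrt(p * q)
rpb = ((51.5 - 46.69) / 13.76) * sqrt(0.71 * 0.29)
rpb = 0.1586

0.1586


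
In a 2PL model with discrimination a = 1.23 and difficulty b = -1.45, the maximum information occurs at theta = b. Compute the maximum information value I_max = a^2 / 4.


For 2PL, max info at theta = b = -1.45
I_max = a^2 / 4 = 1.23^2 / 4
= 1.5129 / 4
I_max = 0.3782

0.3782


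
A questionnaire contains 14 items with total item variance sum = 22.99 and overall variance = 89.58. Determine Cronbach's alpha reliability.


alpha = (k/(k-1)) * (1 - sum(si^2)/s_total^2)
= (14/13) * (1 - 22.99/89.58)
alpha = 0.8005

0.8005


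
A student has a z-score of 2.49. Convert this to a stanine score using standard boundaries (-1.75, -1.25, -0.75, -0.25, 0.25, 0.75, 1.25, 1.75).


Stanine boundaries: [-1.75, -1.25, -0.75, -0.25, 0.25, 0.75, 1.25, 1.75]
z = 2.49
Check each boundary:
  z >= -1.75 -> could be stanine 2
  z >= -1.25 -> could be stanine 3
  z >= -0.75 -> could be stanine 4
  z >= -0.25 -> could be stanine 5
  z >= 0.25 -> could be stanine 6
  z >= 0.75 -> could be stanine 7
  z >= 1.25 -> could be stanine 8
  z >= 1.75 -> could be stanine 9
Highest qualifying boundary gives stanine = 9

9


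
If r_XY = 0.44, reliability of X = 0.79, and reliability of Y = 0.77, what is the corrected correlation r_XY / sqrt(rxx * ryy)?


r_corrected = rxy / sqrt(rxx * ryy)
= 0.44 / sqrt(0.79 * 0.77)
= 0.44 / sqrt(0.6083)
= 0.44 / 0.779936
r_corrected = 0.5641

0.5641


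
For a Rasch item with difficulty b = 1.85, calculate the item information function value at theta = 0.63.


P = 1/(1+exp(-(0.63-1.85))) = 0.2279
I = P*(1-P) = 0.2279 * 0.7721
I = 0.176

0.176


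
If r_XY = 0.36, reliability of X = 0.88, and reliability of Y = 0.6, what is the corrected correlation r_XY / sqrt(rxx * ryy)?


r_corrected = rxy / sqrt(rxx * ryy)
= 0.36 / sqrt(0.88 * 0.6)
= 0.36 / sqrt(0.528)
= 0.36 / 0.726636
r_corrected = 0.4954

0.4954


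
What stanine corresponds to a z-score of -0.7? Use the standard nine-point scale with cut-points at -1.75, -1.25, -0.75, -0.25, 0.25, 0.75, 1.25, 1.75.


Stanine boundaries: [-1.75, -1.25, -0.75, -0.25, 0.25, 0.75, 1.25, 1.75]
z = -0.7
Check each boundary:
  z >= -1.75 -> could be stanine 2
  z >= -1.25 -> could be stanine 3
  z >= -0.75 -> could be stanine 4
  z < -0.25
  z < 0.25
  z < 0.75
  z < 1.25
  z < 1.75
Highest qualifying boundary gives stanine = 4

4


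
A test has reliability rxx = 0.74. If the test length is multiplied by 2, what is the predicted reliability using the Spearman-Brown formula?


r_new = (n * rxx) / (1 + (n-1) * rxx)
r_new = (2 * 0.74) / (1 + 1 * 0.74)
r_new = 1.48 / 1.74
r_new = 0.8506

0.8506


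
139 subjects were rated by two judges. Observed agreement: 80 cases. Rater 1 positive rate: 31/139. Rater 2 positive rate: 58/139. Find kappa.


P_o = 80/139 = 0.57554
P_e = (31*58 + 108*81) / 19321 = 0.545831
kappa = (P_o - P_e) / (1 - P_e)
kappa = (0.57554 - 0.545831) / (1 - 0.545831)
kappa = 0.0654

0.0654


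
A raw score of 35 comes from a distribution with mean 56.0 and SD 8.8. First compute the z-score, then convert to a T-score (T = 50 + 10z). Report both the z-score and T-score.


z = (X - mean) / SD = (35 - 56.0) / 8.8
z = -21.0 / 8.8
z = -2.3864
T-score = T = 50 + 10z
Carry z at full precision (z = -21.0 / 8.8) into the conversion:
T-score = 50 + 10 * (-21.0 / 8.8) = 50 + -210 / 8.8
T-score = 50 + -23.8636
T-score = 26.1364

26.1364


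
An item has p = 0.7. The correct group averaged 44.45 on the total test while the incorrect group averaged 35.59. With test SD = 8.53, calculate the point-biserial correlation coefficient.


q = 1 - p = 0.3
rpb = ((M1 - M0) / SD) * sqrt(p * q)
rpb = ((44.45 - 35.59) / 8.53) * sqrt(0.7 * 0.3)
rpb = 0.476

0.476


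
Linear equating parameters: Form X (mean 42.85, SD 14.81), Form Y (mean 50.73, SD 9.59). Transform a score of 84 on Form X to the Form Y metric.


slope = SD_Y / SD_X = 9.59 / 14.81 ~ 0.6475
intercept = mean_Y - slope * mean_X = 50.73 - (9.59 / 14.81) * 42.85 ~ 22.9831
Y = slope * X + intercept. To avoid rounding drift from the rounded slope/intercept, evaluate the equivalent form Y = mean_Y + SD_Y * (X - mean_X) / SD_X at full precision:
Y = 50.73 + 9.59 * (84 - 42.85) / 14.81
Y = 50.73 + 9.59 * 41.15 / 14.81
Y = 50.73 + 394.6285 / 14.81
Y = 50.73 + 26.6461
Y = 77.3761

77.3761


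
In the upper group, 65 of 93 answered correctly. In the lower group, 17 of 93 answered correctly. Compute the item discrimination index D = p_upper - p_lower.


p_upper = 65/93 = 0.6989
p_lower = 17/93 = 0.1828
D = 0.6989 - 0.1828 = 0.5161

0.5161


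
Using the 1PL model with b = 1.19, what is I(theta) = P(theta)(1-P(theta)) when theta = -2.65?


P = 1/(1+exp(-(-2.65-1.19))) = 0.021
I = P*(1-P) = 0.021 * 0.979
I = 0.0206

0.0206


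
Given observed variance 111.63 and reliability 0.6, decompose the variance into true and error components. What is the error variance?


var_true = rxx * var_obs = 0.6 * 111.63 = 66.978
var_error = var_obs - var_true
var_error = 111.63 - 66.978
var_error = 44.652

44.652


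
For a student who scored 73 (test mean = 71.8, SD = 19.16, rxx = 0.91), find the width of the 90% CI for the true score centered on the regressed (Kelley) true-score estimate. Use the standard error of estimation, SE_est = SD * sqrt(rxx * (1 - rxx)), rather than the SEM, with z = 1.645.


True score estimate = 0.91*73 + 0.09*71.8 = 72.892
SE_est = SD * sqrt(rxx * (1 - rxx)) = 19.16 * sqrt(0.91 * 0.09) = 19.16 * sqrt(0.0819) = 5.483243
CI = T_est +/- z * SE_est, so width = 2 * z * SE_est = 2 * 1.645 * 5.483243
Width = 18.0399

18.0399


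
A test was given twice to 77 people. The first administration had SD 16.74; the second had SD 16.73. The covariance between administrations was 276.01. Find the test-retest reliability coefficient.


r = cov(X,Y) / (SD_X * SD_Y)
r = 276.01 / (16.74 * 16.73)
r = 276.01 / 280.0602
r = 0.9855

0.9855


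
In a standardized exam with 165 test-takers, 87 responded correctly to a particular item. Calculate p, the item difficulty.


Item difficulty p = number correct / total examinees
p = 87 / 165
p = 0.5273

0.5273


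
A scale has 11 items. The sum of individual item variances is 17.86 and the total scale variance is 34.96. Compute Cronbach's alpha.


alpha = (k/(k-1)) * (1 - sum(si^2)/s_total^2)
= (11/10) * (1 - 17.86/34.96)
alpha = 0.538

0.538


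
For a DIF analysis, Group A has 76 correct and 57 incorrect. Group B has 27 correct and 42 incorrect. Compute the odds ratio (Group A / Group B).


Odds_A = 76/57 = 1.3333
Odds_B = 27/42 = 0.6429
OR = Odds_A / Odds_B = 1.3333 / 0.6429
Exactly, OR = (76 * 42) / (57 * 27) = 3192 / 1539
OR = 2.0741

2.0741


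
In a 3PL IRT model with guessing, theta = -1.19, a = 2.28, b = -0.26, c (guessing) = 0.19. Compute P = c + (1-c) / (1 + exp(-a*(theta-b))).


logit = 2.28*(-1.19 - -0.26) = -2.1204
P* = 1/(1 + exp(--2.1204)) = 0.1071
P = 0.19 + (1 - 0.19) * 0.1071
P = 0.2768

0.2768


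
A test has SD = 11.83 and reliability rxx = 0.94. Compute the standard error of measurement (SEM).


SEM = SD * sqrt(1 - rxx)
SEM = 11.83 * sqrt(1 - 0.94)
SEM = 11.83 * sqrt(0.06) = 11.83 * 0.244949
SEM = 2.8977

2.8977


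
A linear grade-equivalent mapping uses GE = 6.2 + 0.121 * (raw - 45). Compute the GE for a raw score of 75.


raw - median = 75 - 45 = 30
slope * diff = 0.121 * 30 = 3.63
GE = 6.2 + 3.63
GE = 9.83

9.83


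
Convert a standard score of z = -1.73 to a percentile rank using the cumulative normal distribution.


CDF(z) = 0.5 * (1 + erf(z/sqrt(2)))
erf(-1.2233) = -0.9164
CDF = 0.0418
Percentile rank = 0.0418 * 100 = 4.18

4.18


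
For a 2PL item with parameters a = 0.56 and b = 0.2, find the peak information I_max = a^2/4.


For 2PL, max info at theta = b = 0.2
I_max = a^2 / 4 = 0.56^2 / 4
= 0.3136 / 4
I_max = 0.0784

0.0784


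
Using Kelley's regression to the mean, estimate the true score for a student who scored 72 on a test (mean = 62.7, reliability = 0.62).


T_est = rxx * X + (1 - rxx) * mean
T_est = 0.62 * 72 + 0.38 * 62.7
T_est = 44.64 + 23.826
T_est = 68.466

68.466


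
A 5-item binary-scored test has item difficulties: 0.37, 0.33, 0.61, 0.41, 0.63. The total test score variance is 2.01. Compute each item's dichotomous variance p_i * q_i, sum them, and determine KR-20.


For each item, compute p_i * q_i:
  Item 1: 0.37 * 0.63 = 0.2331
  Item 2: 0.33 * 0.67 = 0.2211
  Item 3: 0.61 * 0.39 = 0.2379
  Item 4: 0.41 * 0.59 = 0.2419
  Item 5: 0.63 * 0.37 = 0.2331
Sum(p_i * q_i) = 0.2331 + 0.2211 + 0.2379 + 0.2419 + 0.2331 = 1.1671
KR-20 = (k/(k-1)) * (1 - Sum(p_i*q_i) / Var_total)
= (5/4) * (1 - 1.1671/2.01)
= 1.25 * 0.4194
KR-20 = 0.5242

0.5242


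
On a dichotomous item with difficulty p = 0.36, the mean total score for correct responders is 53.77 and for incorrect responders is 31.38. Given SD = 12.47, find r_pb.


q = 1 - p = 0.64
rpb = ((M1 - M0) / SD) * sqrt(p * q)
rpb = ((53.77 - 31.38) / 12.47) * sqrt(0.36 * 0.64)
rpb = 0.8618

0.8618


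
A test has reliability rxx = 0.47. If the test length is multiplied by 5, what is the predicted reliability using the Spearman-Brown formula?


r_new = (n * rxx) / (1 + (n-1) * rxx)
r_new = (5 * 0.47) / (1 + 4 * 0.47)
r_new = 2.35 / 2.88
r_new = 0.816

0.816


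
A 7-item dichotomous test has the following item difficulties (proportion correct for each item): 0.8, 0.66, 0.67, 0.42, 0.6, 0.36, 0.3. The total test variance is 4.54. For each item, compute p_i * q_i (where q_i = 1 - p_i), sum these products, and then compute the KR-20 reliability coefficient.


For each item, compute p_i * q_i:
  Item 1: 0.8 * 0.2 = 0.16
  Item 2: 0.66 * 0.34 = 0.2244
  Item 3: 0.67 * 0.33 = 0.2211
  Item 4: 0.42 * 0.58 = 0.2436
  Item 5: 0.6 * 0.4 = 0.24
  Item 6: 0.36 * 0.64 = 0.2304
  Item 7: 0.3 * 0.7 = 0.21
Sum(p_i * q_i) = 0.16 + 0.2244 + 0.2211 + 0.2436 + 0.24 + 0.2304 + 0.21 = 1.5295
KR-20 = (k/(k-1)) * (1 - Sum(p_i*q_i) / Var_total)
= (7/6) * (1 - 1.5295/4.54)
= 1.1667 * 0.6631
KR-20 = 0.7736

0.7736


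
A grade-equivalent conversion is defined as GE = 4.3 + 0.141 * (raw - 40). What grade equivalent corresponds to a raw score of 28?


raw - median = 28 - 40 = -12
slope * diff = 0.141 * -12 = -1.692
GE = 4.3 + -1.692
GE = 2.608

2.608


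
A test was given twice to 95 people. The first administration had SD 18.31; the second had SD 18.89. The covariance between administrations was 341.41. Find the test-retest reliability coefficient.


r = cov(X,Y) / (SD_X * SD_Y)
r = 341.41 / (18.31 * 18.89)
r = 341.41 / 345.8759
r = 0.9871

0.9871


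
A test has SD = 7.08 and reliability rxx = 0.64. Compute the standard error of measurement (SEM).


SEM = SD * sqrt(1 - rxx)
SEM = 7.08 * sqrt(1 - 0.64)
SEM = 7.08 * sqrt(0.36) = 7.08 * 0.6
SEM = 4.248

4.248


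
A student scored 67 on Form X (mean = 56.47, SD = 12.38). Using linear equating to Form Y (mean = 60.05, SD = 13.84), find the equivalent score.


slope = SD_Y / SD_X = 13.84 / 12.38 ~ 1.1179
intercept = mean_Y - slope * mean_X = 60.05 - (13.84 / 12.38) * 56.47 ~ -3.0796
Y = slope * X + intercept. To avoid rounding drift from the rounded slope/intercept, evaluate the equivalent form Y = mean_Y + SD_Y * (X - mean_X) / SD_X at full precision:
Y = 60.05 + 13.84 * (67 - 56.47) / 12.38
Y = 60.05 + 13.84 * 10.53 / 12.38
Y = 60.05 + 145.7352 / 12.38
Y = 60.05 + 11.7718
Y = 71.8218

71.8218


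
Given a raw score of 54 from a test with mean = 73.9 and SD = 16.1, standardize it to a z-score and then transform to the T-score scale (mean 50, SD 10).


z = (X - mean) / SD = (54 - 73.9) / 16.1
z = -19.9 / 16.1
z = -1.236
T-score = T = 50 + 10z
Carry z at full precision (z = -19.9 / 16.1) into the conversion:
T-score = 50 + 10 * (-19.9 / 16.1) = 50 + -199 / 16.1
T-score = 50 + -12.3602
T-score = 37.6398

37.6398


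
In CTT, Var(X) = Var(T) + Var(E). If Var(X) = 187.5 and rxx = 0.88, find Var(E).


var_true = rxx * var_obs = 0.88 * 187.5 = 165.0
var_error = var_obs - var_true
var_error = 187.5 - 165.0
var_error = 22.5

22.5
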